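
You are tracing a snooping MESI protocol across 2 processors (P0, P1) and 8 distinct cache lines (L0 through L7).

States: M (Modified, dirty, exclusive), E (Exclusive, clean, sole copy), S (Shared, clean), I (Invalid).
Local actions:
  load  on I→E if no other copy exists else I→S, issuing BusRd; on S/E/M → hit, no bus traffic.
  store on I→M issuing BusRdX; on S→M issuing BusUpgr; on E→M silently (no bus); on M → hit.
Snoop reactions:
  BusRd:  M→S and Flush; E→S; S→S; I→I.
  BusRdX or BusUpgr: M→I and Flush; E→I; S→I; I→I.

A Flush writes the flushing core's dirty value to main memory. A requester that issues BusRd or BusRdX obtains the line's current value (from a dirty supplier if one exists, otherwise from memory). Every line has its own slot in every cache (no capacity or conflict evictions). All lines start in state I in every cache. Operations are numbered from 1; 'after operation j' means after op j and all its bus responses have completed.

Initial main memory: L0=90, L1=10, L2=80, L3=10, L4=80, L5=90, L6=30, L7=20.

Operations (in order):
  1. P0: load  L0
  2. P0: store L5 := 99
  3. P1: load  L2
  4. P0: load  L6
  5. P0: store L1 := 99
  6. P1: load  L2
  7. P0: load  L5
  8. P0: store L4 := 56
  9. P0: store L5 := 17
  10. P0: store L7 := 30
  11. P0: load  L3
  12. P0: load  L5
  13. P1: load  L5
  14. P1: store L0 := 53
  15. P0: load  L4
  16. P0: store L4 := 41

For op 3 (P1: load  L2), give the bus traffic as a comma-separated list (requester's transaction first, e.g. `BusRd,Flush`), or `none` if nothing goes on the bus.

  op1 P0: load  L0 → E/I on L0; bus BusRd; mem=90
  op2 P0: store L5 := 99 → M/I on L5; bus BusRdX; mem=90
  op3 P1: load  L2 → I/E on L2; bus BusRd; mem=80
  op4 P0: load  L6 → E/I on L6; bus BusRd; mem=30
  op5 P0: store L1 := 99 → M/I on L1; bus BusRdX; mem=10
  op6 P1: load  L2 → I/E on L2; bus (none); mem=80
  op7 P0: load  L5 → M/I on L5; bus (none); mem=90
  op8 P0: store L4 := 56 → M/I on L4; bus BusRdX; mem=80
  op9 P0: store L5 := 17 → M/I on L5; bus (none); mem=90
  op10 P0: store L7 := 30 → M/I on L7; bus BusRdX; mem=20
  op11 P0: load  L3 → E/I on L3; bus BusRd; mem=10
  op12 P0: load  L5 → M/I on L5; bus (none); mem=90
  op13 P1: load  L5 → S/S on L5; bus BusRd Flush; mem=17
  op14 P1: store L0 := 53 → I/M on L0; bus BusRdX; mem=90
  op15 P0: load  L4 → M/I on L4; bus (none); mem=80
  op16 P0: store L4 := 41 → M/I on L4; bus (none); mem=80

bus = BusRd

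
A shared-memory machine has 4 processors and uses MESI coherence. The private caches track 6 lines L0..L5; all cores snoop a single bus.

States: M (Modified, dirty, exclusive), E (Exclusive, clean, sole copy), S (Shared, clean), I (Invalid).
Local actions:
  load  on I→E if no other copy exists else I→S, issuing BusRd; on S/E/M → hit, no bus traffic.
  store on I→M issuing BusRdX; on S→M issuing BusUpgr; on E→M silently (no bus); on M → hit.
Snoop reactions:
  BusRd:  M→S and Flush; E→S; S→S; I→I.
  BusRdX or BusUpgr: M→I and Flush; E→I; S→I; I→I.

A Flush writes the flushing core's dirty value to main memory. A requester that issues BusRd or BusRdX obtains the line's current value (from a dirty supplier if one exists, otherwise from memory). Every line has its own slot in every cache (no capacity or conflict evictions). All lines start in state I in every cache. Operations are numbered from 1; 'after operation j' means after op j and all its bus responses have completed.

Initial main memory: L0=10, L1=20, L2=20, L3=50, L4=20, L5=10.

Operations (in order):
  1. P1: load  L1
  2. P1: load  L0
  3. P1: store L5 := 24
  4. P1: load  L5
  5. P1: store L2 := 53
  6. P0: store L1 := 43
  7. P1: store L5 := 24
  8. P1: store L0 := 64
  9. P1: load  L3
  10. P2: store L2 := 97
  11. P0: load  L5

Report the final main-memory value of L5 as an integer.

memory[L5] = 24

[1] P1: load  L1 | P0:I, P1:E(20), P2:I, P3:I | bus: BusRd
[2] P1: load  L0 | P0:I, P1:E(10), P2:I, P3:I | bus: BusRd
[3] P1: store L5 := 24 | P0:I, P1:M(24), P2:I, P3:I | bus: BusRdX
[4] P1: load  L5 | P0:I, P1:M(24), P2:I, P3:I | bus: none
[5] P1: store L2 := 53 | P0:I, P1:M(53), P2:I, P3:I | bus: BusRdX
[6] P0: store L1 := 43 | P0:M(43), P1:I, P2:I, P3:I | bus: BusRdX
[7] P1: store L5 := 24 | P0:I, P1:M(24), P2:I, P3:I | bus: none
[8] P1: store L0 := 64 | P0:I, P1:M(64), P2:I, P3:I | bus: none
[9] P1: load  L3 | P0:I, P1:E(50), P2:I, P3:I | bus: BusRd
[10] P2: store L2 := 97 | P0:I, P1:I, P2:M(97), P3:I | bus: BusRdX,Flush
[11] P0: load  L5 | P0:S(24), P1:S(24), P2:I, P3:I | bus: BusRd,Flush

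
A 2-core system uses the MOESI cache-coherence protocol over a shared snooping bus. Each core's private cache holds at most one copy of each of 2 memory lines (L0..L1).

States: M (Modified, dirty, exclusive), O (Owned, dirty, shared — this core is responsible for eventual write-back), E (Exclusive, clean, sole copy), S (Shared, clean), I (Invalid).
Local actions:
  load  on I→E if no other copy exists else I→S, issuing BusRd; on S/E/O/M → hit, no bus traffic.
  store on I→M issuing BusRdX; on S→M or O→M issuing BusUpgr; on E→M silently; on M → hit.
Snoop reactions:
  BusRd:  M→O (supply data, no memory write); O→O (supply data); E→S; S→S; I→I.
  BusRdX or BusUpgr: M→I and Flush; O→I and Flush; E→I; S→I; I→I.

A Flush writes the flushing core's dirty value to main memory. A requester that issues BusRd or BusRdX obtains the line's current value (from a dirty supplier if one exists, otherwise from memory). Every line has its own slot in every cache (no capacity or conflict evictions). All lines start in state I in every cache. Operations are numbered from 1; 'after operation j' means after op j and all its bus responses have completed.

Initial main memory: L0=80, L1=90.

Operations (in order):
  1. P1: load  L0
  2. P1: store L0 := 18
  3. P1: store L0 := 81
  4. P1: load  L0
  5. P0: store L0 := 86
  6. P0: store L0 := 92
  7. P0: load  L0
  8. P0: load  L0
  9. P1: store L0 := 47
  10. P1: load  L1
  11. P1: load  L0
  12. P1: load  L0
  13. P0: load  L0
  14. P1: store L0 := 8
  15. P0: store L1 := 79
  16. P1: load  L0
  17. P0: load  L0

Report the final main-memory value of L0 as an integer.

memory[L0] = 92

[1] P1: load  L0 | P0:I, P1:E(80) | bus: BusRd
[2] P1: store L0 := 18 | P0:I, P1:M(18) | bus: none
[3] P1: store L0 := 81 | P0:I, P1:M(81) | bus: none
[4] P1: load  L0 | P0:I, P1:M(81) | bus: none
[5] P0: store L0 := 86 | P0:M(86), P1:I | bus: BusRdX,Flush
[6] P0: store L0 := 92 | P0:M(92), P1:I | bus: none
[7] P0: load  L0 | P0:M(92), P1:I | bus: none
[8] P0: load  L0 | P0:M(92), P1:I | bus: none
[9] P1: store L0 := 47 | P0:I, P1:M(47) | bus: BusRdX,Flush
[10] P1: load  L1 | P0:I, P1:E(90) | bus: BusRd
[11] P1: load  L0 | P0:I, P1:M(47) | bus: none
[12] P1: load  L0 | P0:I, P1:M(47) | bus: none
[13] P0: load  L0 | P0:S(47), P1:O(47) | bus: BusRd
[14] P1: store L0 := 8 | P0:I, P1:M(8) | bus: BusUpgr
[15] P0: store L1 := 79 | P0:M(79), P1:I | bus: BusRdX
[16] P1: load  L0 | P0:I, P1:M(8) | bus: none
[17] P0: load  L0 | P0:S(8), P1:O(8) | bus: BusRd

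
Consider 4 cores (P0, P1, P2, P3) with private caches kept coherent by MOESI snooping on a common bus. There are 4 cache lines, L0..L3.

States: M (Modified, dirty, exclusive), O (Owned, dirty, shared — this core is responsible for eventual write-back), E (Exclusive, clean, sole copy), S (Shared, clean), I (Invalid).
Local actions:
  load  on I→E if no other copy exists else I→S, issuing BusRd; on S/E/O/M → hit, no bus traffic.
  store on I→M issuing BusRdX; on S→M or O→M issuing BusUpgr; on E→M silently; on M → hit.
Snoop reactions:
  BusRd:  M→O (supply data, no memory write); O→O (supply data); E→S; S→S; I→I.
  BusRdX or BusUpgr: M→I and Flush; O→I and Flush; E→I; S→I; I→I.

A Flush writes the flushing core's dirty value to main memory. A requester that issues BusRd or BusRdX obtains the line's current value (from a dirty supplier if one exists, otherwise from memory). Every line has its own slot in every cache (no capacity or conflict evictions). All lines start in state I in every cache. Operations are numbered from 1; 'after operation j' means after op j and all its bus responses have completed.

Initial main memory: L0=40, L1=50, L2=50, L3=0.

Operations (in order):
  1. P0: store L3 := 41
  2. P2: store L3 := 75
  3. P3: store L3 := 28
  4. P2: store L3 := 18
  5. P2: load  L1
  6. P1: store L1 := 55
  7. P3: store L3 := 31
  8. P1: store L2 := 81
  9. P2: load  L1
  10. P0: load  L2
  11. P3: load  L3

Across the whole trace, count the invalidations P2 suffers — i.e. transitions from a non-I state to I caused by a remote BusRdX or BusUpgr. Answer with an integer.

invalidations = 3

[1] P0: store L3 := 41 | P0:M(41), P1:I, P2:I, P3:I | bus: BusRdX
[2] P2: store L3 := 75 | P0:I, P1:I, P2:M(75), P3:I | bus: BusRdX,Flush
[3] P3: store L3 := 28 | P0:I, P1:I, P2:I, P3:M(28) | bus: BusRdX,Flush
[4] P2: store L3 := 18 | P0:I, P1:I, P2:M(18), P3:I | bus: BusRdX,Flush
[5] P2: load  L1 | P0:I, P1:I, P2:E(50), P3:I | bus: BusRd
[6] P1: store L1 := 55 | P0:I, P1:M(55), P2:I, P3:I | bus: BusRdX
[7] P3: store L3 := 31 | P0:I, P1:I, P2:I, P3:M(31) | bus: BusRdX,Flush
[8] P1: store L2 := 81 | P0:I, P1:M(81), P2:I, P3:I | bus: BusRdX
[9] P2: load  L1 | P0:I, P1:O(55), P2:S(55), P3:I | bus: BusRd
[10] P0: load  L2 | P0:S(81), P1:O(81), P2:I, P3:I | bus: BusRd
[11] P3: load  L3 | P0:I, P1:I, P2:I, P3:M(31) | bus: none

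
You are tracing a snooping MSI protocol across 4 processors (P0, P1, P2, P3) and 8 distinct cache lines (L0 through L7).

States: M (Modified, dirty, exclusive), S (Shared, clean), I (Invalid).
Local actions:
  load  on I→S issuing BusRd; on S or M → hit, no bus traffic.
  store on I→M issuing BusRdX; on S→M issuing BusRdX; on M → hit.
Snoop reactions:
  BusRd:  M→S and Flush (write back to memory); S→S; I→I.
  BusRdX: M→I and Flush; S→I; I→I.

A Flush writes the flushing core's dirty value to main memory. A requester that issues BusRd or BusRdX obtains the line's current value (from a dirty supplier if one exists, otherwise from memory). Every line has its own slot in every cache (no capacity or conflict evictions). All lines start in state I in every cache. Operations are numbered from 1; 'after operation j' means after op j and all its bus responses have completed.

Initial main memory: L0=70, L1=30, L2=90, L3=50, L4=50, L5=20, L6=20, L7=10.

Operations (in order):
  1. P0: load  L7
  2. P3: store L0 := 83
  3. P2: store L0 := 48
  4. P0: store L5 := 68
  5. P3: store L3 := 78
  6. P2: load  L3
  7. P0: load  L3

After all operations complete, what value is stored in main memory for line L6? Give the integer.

memory[L6] = 20

step 1: P0: load  L7  ⟶  SIII  (L7)  txn=BusRd  M[L7]=10
step 2: P3: store L0 := 83  ⟶  IIIM  (L0)  txn=BusRdX  M[L0]=70
step 3: P2: store L0 := 48  ⟶  IIMI  (L0)  txn=BusRdX+Flush  M[L0]=83
step 4: P0: store L5 := 68  ⟶  MIII  (L5)  txn=BusRdX  M[L5]=20
step 5: P3: store L3 := 78  ⟶  IIIM  (L3)  txn=BusRdX  M[L3]=50
step 6: P2: load  L3  ⟶  IISS  (L3)  txn=BusRd+Flush  M[L3]=78
step 7: P0: load  L3  ⟶  SISS  (L3)  txn=BusRd  M[L3]=78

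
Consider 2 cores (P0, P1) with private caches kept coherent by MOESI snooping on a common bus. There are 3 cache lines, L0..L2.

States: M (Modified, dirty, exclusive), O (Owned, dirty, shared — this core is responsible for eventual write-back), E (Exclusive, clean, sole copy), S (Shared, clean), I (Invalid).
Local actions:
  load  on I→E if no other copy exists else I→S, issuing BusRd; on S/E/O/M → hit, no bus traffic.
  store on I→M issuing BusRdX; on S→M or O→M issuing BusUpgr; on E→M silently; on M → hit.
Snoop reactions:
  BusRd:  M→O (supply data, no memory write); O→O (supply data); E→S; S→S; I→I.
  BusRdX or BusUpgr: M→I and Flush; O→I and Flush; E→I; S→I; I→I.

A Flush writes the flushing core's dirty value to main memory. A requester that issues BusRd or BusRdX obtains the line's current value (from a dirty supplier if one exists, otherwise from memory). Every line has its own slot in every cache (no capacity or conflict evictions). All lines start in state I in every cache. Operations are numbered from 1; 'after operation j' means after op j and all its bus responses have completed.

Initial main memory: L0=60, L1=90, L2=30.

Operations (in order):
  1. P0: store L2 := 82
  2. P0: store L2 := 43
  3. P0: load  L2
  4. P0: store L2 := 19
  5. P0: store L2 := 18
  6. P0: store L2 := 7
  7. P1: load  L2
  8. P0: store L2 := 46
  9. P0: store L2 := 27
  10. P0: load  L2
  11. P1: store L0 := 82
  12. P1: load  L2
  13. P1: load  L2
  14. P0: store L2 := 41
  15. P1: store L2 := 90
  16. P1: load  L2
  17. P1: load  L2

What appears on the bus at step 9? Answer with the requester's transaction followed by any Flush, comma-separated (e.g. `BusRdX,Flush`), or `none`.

bus = none

  op1 P0: store L2 := 82 → M/I on L2; bus BusRdX; mem=30
  op2 P0: store L2 := 43 → M/I on L2; bus (none); mem=30
  op3 P0: load  L2 → M/I on L2; bus (none); mem=30
  op4 P0: store L2 := 19 → M/I on L2; bus (none); mem=30
  op5 P0: store L2 := 18 → M/I on L2; bus (none); mem=30
  op6 P0: store L2 := 7 → M/I on L2; bus (none); mem=30
  op7 P1: load  L2 → O/S on L2; bus BusRd; mem=30
  op8 P0: store L2 := 46 → M/I on L2; bus BusUpgr; mem=30
  op9 P0: store L2 := 27 → M/I on L2; bus (none); mem=30
  op10 P0: load  L2 → M/I on L2; bus (none); mem=30
  op11 P1: store L0 := 82 → I/M on L0; bus BusRdX; mem=60
  op12 P1: load  L2 → O/S on L2; bus BusRd; mem=30
  op13 P1: load  L2 → O/S on L2; bus (none); mem=30
  op14 P0: store L2 := 41 → M/I on L2; bus BusUpgr; mem=30
  op15 P1: store L2 := 90 → I/M on L2; bus BusRdX Flush; mem=41
  op16 P1: load  L2 → I/M on L2; bus (none); mem=41
  op17 P1: load  L2 → I/M on L2; bus (none); mem=41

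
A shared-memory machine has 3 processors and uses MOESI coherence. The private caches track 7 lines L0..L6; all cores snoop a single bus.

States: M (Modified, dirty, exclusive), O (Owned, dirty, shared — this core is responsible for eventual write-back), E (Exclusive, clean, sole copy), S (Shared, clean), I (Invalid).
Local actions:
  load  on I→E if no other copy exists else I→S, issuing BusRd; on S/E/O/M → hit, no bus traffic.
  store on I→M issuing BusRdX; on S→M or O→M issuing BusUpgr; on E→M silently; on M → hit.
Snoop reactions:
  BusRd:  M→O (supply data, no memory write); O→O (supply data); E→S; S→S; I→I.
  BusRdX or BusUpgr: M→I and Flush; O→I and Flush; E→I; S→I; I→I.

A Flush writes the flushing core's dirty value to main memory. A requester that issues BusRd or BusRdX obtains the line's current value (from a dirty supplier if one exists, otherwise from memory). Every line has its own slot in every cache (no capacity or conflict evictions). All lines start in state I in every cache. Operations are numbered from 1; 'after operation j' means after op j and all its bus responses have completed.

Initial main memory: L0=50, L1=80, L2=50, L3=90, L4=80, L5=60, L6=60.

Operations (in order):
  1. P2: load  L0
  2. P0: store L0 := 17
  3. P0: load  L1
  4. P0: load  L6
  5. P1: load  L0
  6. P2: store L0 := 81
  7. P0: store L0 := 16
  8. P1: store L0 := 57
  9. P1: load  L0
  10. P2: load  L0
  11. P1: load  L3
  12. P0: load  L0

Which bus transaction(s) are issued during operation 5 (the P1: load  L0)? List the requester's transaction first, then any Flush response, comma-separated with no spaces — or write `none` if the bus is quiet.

1. P2: load  L0  bus=[BusRd]  L0: P0=I P1=I P2=E  mem[L0]=50
2. P0: store L0 := 17  bus=[BusRdX]  L0: P0=M P1=I P2=I  mem[L0]=50
3. P0: load  L1  bus=[BusRd]  L1: P0=E P1=I P2=I  mem[L1]=80
4. P0: load  L6  bus=[BusRd]  L6: P0=E P1=I P2=I  mem[L6]=60
5. P1: load  L0  bus=[BusRd]  L0: P0=O P1=S P2=I  mem[L0]=50
6. P2: store L0 := 81  bus=[BusRdX,Flush]  L0: P0=I P1=I P2=M  mem[L0]=17
7. P0: store L0 := 16  bus=[BusRdX,Flush]  L0: P0=M P1=I P2=I  mem[L0]=81
8. P1: store L0 := 57  bus=[BusRdX,Flush]  L0: P0=I P1=M P2=I  mem[L0]=16
9. P1: load  L0  bus=[-]  L0: P0=I P1=M P2=I  mem[L0]=16
10. P2: load  L0  bus=[BusRd]  L0: P0=I P1=O P2=S  mem[L0]=16
11. P1: load  L3  bus=[BusRd]  L3: P0=I P1=E P2=I  mem[L3]=90
12. P0: load  L0  bus=[BusRd]  L0: P0=S P1=O P2=S  mem[L0]=16

bus = BusRd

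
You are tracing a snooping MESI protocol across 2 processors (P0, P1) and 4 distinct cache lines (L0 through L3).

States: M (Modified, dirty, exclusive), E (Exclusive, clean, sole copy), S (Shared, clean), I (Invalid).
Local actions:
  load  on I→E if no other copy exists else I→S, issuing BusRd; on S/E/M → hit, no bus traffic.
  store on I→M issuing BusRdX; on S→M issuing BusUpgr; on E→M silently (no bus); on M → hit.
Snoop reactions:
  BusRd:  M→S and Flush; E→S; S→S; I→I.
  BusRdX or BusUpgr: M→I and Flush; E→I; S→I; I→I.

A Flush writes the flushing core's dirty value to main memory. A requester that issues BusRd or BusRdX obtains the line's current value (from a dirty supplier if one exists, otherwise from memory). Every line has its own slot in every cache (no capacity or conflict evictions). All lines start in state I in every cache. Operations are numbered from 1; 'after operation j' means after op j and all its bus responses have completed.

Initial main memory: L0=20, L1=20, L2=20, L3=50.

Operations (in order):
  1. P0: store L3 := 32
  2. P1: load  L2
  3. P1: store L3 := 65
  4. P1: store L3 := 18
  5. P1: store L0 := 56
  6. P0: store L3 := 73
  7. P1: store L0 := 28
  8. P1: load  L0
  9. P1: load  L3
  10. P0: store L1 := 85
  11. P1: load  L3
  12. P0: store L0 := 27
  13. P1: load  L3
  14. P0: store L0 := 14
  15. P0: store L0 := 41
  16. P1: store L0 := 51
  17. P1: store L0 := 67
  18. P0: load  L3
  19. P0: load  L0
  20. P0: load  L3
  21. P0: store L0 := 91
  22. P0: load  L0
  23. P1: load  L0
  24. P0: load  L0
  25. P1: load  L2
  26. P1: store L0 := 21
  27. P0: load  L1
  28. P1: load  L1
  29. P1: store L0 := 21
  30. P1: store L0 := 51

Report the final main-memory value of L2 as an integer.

[1] P0: store L3 := 32 | P0:M(32), P1:I | bus: BusRdX
[2] P1: load  L2 | P0:I, P1:E(20) | bus: BusRd
[3] P1: store L3 := 65 | P0:I, P1:M(65) | bus: BusRdX,Flush
[4] P1: store L3 := 18 | P0:I, P1:M(18) | bus: none
[5] P1: store L0 := 56 | P0:I, P1:M(56) | bus: BusRdX
[6] P0: store L3 := 73 | P0:M(73), P1:I | bus: BusRdX,Flush
[7] P1: store L0 := 28 | P0:I, P1:M(28) | bus: none
[8] P1: load  L0 | P0:I, P1:M(28) | bus: none
[9] P1: load  L3 | P0:S(73), P1:S(73) | bus: BusRd,Flush
[10] P0: store L1 := 85 | P0:M(85), P1:I | bus: BusRdX
[11] P1: load  L3 | P0:S(73), P1:S(73) | bus: none
[12] P0: store L0 := 27 | P0:M(27), P1:I | bus: BusRdX,Flush
[13] P1: load  L3 | P0:S(73), P1:S(73) | bus: none
[14] P0: store L0 := 14 | P0:M(14), P1:I | bus: none
[15] P0: store L0 := 41 | P0:M(41), P1:I | bus: none
[16] P1: store L0 := 51 | P0:I, P1:M(51) | bus: BusRdX,Flush
[17] P1: store L0 := 67 | P0:I, P1:M(67) | bus: none
[18] P0: load  L3 | P0:S(73), P1:S(73) | bus: none
[19] P0: load  L0 | P0:S(67), P1:S(67) | bus: BusRd,Flush
[20] P0: load  L3 | P0:S(73), P1:S(73) | bus: none
[21] P0: store L0 := 91 | P0:M(91), P1:I | bus: BusUpgr
[22] P0: load  L0 | P0:M(91), P1:I | bus: none
[23] P1: load  L0 | P0:S(91), P1:S(91) | bus: BusRd,Flush
[24] P0: load  L0 | P0:S(91), P1:S(91) | bus: none
[25] P1: load  L2 | P0:I, P1:E(20) | bus: none
[26] P1: store L0 := 21 | P0:I, P1:M(21) | bus: BusUpgr
[27] P0: load  L1 | P0:M(85), P1:I | bus: none
[28] P1: load  L1 | P0:S(85), P1:S(85) | bus: BusRd,Flush
[29] P1: store L0 := 21 | P0:I, P1:M(21) | bus: none
[30] P1: store L0 := 51 | P0:I, P1:M(51) | bus: none

memory[L2] = 20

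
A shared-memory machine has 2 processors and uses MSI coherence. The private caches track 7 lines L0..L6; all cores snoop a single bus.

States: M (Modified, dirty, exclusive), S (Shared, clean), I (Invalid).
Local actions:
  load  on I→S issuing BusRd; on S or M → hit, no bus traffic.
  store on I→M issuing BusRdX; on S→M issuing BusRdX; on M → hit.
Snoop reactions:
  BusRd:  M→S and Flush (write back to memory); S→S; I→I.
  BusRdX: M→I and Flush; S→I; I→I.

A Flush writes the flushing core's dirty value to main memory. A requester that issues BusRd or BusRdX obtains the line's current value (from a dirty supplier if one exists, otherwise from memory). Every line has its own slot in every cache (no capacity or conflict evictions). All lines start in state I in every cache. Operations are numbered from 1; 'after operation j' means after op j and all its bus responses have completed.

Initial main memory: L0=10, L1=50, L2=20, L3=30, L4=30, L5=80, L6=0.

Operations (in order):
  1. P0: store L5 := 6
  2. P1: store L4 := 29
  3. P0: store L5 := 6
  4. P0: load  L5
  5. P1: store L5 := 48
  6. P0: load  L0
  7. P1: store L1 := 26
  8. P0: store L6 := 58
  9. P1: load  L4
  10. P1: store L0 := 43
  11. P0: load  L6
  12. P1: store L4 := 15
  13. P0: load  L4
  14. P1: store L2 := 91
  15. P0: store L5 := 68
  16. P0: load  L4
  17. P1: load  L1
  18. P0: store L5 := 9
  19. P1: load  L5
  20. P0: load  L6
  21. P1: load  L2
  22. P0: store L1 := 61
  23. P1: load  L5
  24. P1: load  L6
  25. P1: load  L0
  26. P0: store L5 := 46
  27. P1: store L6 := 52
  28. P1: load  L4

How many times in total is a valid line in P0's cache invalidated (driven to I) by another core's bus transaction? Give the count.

  op1 P0: store L5 := 6 → M/I on L5; bus BusRdX; mem=80
  op2 P1: store L4 := 29 → I/M on L4; bus BusRdX; mem=30
  op3 P0: store L5 := 6 → M/I on L5; bus (none); mem=80
  op4 P0: load  L5 → M/I on L5; bus (none); mem=80
  op5 P1: store L5 := 48 → I/M on L5; bus BusRdX Flush; mem=6
  op6 P0: load  L0 → S/I on L0; bus BusRd; mem=10
  op7 P1: store L1 := 26 → I/M on L1; bus BusRdX; mem=50
  op8 P0: store L6 := 58 → M/I on L6; bus BusRdX; mem=0
  op9 P1: load  L4 → I/M on L4; bus (none); mem=30
  op10 P1: store L0 := 43 → I/M on L0; bus BusRdX; mem=10
  op11 P0: load  L6 → M/I on L6; bus (none); mem=0
  op12 P1: store L4 := 15 → I/M on L4; bus (none); mem=30
  op13 P0: load  L4 → S/S on L4; bus BusRd Flush; mem=15
  op14 P1: store L2 := 91 → I/M on L2; bus BusRdX; mem=20
  op15 P0: store L5 := 68 → M/I on L5; bus BusRdX Flush; mem=48
  op16 P0: load  L4 → S/S on L4; bus (none); mem=15
  op17 P1: load  L1 → I/M on L1; bus (none); mem=50
  op18 P0: store L5 := 9 → M/I on L5; bus (none); mem=48
  op19 P1: load  L5 → S/S on L5; bus BusRd Flush; mem=9
  op20 P0: load  L6 → M/I on L6; bus (none); mem=0
  op21 P1: load  L2 → I/M on L2; bus (none); mem=20
  op22 P0: store L1 := 61 → M/I on L1; bus BusRdX Flush; mem=26
  op23 P1: load  L5 → S/S on L5; bus (none); mem=9
  op24 P1: load  L6 → S/S on L6; bus BusRd Flush; mem=58
  op25 P1: load  L0 → I/M on L0; bus (none); mem=10
  op26 P0: store L5 := 46 → M/I on L5; bus BusRdX; mem=9
  op27 P1: store L6 := 52 → I/M on L6; bus BusRdX; mem=58
  op28 P1: load  L4 → S/S on L4; bus (none); mem=15

invalidations = 3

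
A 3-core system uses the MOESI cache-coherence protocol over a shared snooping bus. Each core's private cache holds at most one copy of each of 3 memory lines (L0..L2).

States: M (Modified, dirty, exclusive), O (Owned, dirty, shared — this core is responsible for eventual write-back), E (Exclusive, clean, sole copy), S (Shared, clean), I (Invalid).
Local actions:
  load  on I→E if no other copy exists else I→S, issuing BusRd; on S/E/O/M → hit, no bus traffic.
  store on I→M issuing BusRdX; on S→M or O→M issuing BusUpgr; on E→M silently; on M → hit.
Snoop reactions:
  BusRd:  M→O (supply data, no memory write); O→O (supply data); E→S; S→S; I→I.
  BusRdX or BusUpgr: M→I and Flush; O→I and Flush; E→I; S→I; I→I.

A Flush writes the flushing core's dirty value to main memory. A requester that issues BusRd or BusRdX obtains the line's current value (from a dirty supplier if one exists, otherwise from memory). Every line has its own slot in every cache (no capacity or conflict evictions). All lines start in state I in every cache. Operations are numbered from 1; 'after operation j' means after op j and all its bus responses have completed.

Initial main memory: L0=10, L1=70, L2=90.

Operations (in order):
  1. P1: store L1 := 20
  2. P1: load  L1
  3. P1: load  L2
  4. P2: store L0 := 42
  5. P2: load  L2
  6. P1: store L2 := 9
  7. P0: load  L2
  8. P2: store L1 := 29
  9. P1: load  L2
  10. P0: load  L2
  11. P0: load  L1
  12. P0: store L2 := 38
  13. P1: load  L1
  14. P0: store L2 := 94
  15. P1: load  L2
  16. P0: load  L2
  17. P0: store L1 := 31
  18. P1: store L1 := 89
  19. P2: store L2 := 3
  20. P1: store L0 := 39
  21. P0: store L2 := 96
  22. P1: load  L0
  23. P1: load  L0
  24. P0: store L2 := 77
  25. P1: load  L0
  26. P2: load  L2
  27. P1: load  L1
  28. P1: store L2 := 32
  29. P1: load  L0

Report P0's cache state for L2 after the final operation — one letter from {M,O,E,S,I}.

1. P1: store L1 := 20  bus=[BusRdX]  L1: P0=I P1=M P2=I  mem[L1]=70
2. P1: load  L1  bus=[-]  L1: P0=I P1=M P2=I  mem[L1]=70
3. P1: load  L2  bus=[BusRd]  L2: P0=I P1=E P2=I  mem[L2]=90
4. P2: store L0 := 42  bus=[BusRdX]  L0: P0=I P1=I P2=M  mem[L0]=10
5. P2: load  L2  bus=[BusRd]  L2: P0=I P1=S P2=S  mem[L2]=90
6. P1: store L2 := 9  bus=[BusUpgr]  L2: P0=I P1=M P2=I  mem[L2]=90
7. P0: load  L2  bus=[BusRd]  L2: P0=S P1=O P2=I  mem[L2]=90
8. P2: store L1 := 29  bus=[BusRdX,Flush]  L1: P0=I P1=I P2=M  mem[L1]=20
9. P1: load  L2  bus=[-]  L2: P0=S P1=O P2=I  mem[L2]=90
10. P0: load  L2  bus=[-]  L2: P0=S P1=O P2=I  mem[L2]=90
11. P0: load  L1  bus=[BusRd]  L1: P0=S P1=I P2=O  mem[L1]=20
12. P0: store L2 := 38  bus=[BusUpgr,Flush]  L2: P0=M P1=I P2=I  mem[L2]=9
13. P1: load  L1  bus=[BusRd]  L1: P0=S P1=S P2=O  mem[L1]=20
14. P0: store L2 := 94  bus=[-]  L2: P0=M P1=I P2=I  mem[L2]=9
15. P1: load  L2  bus=[BusRd]  L2: P0=O P1=S P2=I  mem[L2]=9
16. P0: load  L2  bus=[-]  L2: P0=O P1=S P2=I  mem[L2]=9
17. P0: store L1 := 31  bus=[BusUpgr,Flush]  L1: P0=M P1=I P2=I  mem[L1]=29
18. P1: store L1 := 89  bus=[BusRdX,Flush]  L1: P0=I P1=M P2=I  mem[L1]=31
19. P2: store L2 := 3  bus=[BusRdX,Flush]  L2: P0=I P1=I P2=M  mem[L2]=94
20. P1: store L0 := 39  bus=[BusRdX,Flush]  L0: P0=I P1=M P2=I  mem[L0]=42
21. P0: store L2 := 96  bus=[BusRdX,Flush]  L2: P0=M P1=I P2=I  mem[L2]=3
22. P1: load  L0  bus=[-]  L0: P0=I P1=M P2=I  mem[L0]=42
23. P1: load  L0  bus=[-]  L0: P0=I P1=M P2=I  mem[L0]=42
24. P0: store L2 := 77  bus=[-]  L2: P0=M P1=I P2=I  mem[L2]=3
25. P1: load  L0  bus=[-]  L0: P0=I P1=M P2=I  mem[L0]=42
26. P2: load  L2  bus=[BusRd]  L2: P0=O P1=I P2=S  mem[L2]=3
27. P1: load  L1  bus=[-]  L1: P0=I P1=M P2=I  mem[L1]=31
28. P1: store L2 := 32  bus=[BusRdX,Flush]  L2: P0=I P1=M P2=I  mem[L2]=77
29. P1: load  L0  bus=[-]  L0: P0=I P1=M P2=I  mem[L0]=42

state = I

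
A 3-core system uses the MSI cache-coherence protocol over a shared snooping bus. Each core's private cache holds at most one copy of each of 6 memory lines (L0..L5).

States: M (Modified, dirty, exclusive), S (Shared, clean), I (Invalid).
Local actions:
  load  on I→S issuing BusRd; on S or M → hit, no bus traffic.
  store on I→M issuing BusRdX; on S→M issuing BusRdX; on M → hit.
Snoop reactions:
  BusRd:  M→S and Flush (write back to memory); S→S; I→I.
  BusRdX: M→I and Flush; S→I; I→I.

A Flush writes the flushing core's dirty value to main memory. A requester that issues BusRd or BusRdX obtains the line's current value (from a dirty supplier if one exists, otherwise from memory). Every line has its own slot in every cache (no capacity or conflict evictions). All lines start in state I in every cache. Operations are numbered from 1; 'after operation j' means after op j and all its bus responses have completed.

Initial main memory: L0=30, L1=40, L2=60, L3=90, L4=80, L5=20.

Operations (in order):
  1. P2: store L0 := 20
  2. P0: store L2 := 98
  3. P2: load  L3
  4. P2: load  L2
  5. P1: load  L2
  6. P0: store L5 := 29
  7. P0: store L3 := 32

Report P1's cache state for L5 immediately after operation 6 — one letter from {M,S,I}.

step 1: P2: store L0 := 20  ⟶  IIM  (L0)  txn=BusRdX  M[L0]=30
step 2: P0: store L2 := 98  ⟶  MII  (L2)  txn=BusRdX  M[L2]=60
step 3: P2: load  L3  ⟶  IIS  (L3)  txn=BusRd  M[L3]=90
step 4: P2: load  L2  ⟶  SIS  (L2)  txn=BusRd+Flush  M[L2]=98
step 5: P1: load  L2  ⟶  SSS  (L2)  txn=BusRd  M[L2]=98
step 6: P0: store L5 := 29  ⟶  MII  (L5)  txn=BusRdX  M[L5]=20
step 7: P0: store L3 := 32  ⟶  MII  (L3)  txn=BusRdX  M[L3]=90

state = I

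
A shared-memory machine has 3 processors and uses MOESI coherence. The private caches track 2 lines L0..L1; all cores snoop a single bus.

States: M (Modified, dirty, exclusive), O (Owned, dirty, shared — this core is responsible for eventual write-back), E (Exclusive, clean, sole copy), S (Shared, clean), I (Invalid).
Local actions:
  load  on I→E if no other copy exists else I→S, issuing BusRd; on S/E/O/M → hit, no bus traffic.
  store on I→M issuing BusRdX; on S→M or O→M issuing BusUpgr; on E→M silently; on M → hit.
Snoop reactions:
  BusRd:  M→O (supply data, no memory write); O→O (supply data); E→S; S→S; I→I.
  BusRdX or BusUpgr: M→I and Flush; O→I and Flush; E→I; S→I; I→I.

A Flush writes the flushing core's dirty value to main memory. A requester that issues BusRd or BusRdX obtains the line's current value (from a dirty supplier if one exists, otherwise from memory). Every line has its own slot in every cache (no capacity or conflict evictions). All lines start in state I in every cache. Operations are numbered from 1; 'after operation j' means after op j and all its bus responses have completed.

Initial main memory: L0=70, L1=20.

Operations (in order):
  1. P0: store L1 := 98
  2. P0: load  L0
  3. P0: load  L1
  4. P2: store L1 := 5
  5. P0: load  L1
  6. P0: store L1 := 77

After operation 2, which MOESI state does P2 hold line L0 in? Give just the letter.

step 1: P0: store L1 := 98  ⟶  MII  (L1)  txn=BusRdX  M[L1]=20
step 2: P0: load  L0  ⟶  EII  (L0)  txn=BusRd  M[L0]=70
step 3: P0: load  L1  ⟶  MII  (L1)  txn=∅  M[L1]=20
step 4: P2: store L1 := 5  ⟶  IIM  (L1)  txn=BusRdX+Flush  M[L1]=98
step 5: P0: load  L1  ⟶  SIO  (L1)  txn=BusRd  M[L1]=98
step 6: P0: store L1 := 77  ⟶  MII  (L1)  txn=BusUpgr+Flush  M[L1]=5

state = I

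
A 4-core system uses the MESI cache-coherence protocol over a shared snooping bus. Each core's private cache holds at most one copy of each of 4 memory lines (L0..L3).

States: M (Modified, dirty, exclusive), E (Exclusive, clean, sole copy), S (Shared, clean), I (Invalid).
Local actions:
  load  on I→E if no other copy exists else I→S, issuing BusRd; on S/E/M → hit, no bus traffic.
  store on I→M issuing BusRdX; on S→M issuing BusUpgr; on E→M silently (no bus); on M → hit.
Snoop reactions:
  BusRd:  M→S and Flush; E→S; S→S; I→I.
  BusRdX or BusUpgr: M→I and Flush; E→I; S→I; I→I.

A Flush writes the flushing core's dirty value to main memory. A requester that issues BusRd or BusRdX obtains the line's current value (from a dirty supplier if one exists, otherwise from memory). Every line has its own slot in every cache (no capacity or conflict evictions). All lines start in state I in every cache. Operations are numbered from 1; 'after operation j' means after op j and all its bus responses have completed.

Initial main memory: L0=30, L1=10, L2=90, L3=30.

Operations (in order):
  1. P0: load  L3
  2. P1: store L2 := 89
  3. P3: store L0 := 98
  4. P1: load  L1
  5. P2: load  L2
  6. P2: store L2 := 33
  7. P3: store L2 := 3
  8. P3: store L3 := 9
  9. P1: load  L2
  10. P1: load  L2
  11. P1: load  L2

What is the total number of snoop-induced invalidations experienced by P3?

1. P0: load  L3  bus=[BusRd]  L3: P0=E P1=I P2=I P3=I  mem[L3]=30
2. P1: store L2 := 89  bus=[BusRdX]  L2: P0=I P1=M P2=I P3=I  mem[L2]=90
3. P3: store L0 := 98  bus=[BusRdX]  L0: P0=I P1=I P2=I P3=M  mem[L0]=30
4. P1: load  L1  bus=[BusRd]  L1: P0=I P1=E P2=I P3=I  mem[L1]=10
5. P2: load  L2  bus=[BusRd,Flush]  L2: P0=I P1=S P2=S P3=I  mem[L2]=89
6. P2: store L2 := 33  bus=[BusUpgr]  L2: P0=I P1=I P2=M P3=I  mem[L2]=89
7. P3: store L2 := 3  bus=[BusRdX,Flush]  L2: P0=I P1=I P2=I P3=M  mem[L2]=33
8. P3: store L3 := 9  bus=[BusRdX]  L3: P0=I P1=I P2=I P3=M  mem[L3]=30
9. P1: load  L2  bus=[BusRd,Flush]  L2: P0=I P1=S P2=I P3=S  mem[L2]=3
10. P1: load  L2  bus=[-]  L2: P0=I P1=S P2=I P3=S  mem[L2]=3
11. P1: load  L2  bus=[-]  L2: P0=I P1=S P2=I P3=S  mem[L2]=3

invalidations = 0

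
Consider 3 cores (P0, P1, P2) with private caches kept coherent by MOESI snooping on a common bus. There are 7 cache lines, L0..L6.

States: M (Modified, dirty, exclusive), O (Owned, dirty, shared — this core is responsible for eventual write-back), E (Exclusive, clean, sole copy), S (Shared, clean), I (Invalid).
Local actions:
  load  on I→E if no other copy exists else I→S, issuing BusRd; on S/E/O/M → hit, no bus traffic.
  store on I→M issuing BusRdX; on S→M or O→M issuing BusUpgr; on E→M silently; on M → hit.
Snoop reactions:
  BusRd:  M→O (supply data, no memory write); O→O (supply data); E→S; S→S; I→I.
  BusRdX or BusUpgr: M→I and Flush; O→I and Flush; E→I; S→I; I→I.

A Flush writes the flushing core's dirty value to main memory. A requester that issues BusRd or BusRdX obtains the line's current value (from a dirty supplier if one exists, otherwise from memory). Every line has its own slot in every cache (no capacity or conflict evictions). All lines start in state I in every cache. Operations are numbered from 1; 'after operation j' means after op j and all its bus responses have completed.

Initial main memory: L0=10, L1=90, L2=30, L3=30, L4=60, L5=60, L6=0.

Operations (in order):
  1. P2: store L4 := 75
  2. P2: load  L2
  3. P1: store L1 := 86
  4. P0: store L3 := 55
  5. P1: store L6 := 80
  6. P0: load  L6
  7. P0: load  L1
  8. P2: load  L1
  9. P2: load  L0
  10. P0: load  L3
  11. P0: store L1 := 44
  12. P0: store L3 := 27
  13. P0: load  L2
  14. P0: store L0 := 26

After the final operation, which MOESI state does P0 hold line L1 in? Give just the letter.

state = M

[1] P2: store L4 := 75 | P0:I, P1:I, P2:M(75) | bus: BusRdX
[2] P2: load  L2 | P0:I, P1:I, P2:E(30) | bus: BusRd
[3] P1: store L1 := 86 | P0:I, P1:M(86), P2:I | bus: BusRdX
[4] P0: store L3 := 55 | P0:M(55), P1:I, P2:I | bus: BusRdX
[5] P1: store L6 := 80 | P0:I, P1:M(80), P2:I | bus: BusRdX
[6] P0: load  L6 | P0:S(80), P1:O(80), P2:I | bus: BusRd
[7] P0: load  L1 | P0:S(86), P1:O(86), P2:I | bus: BusRd
[8] P2: load  L1 | P0:S(86), P1:O(86), P2:S(86) | bus: BusRd
[9] P2: load  L0 | P0:I, P1:I, P2:E(10) | bus: BusRd
[10] P0: load  L3 | P0:M(55), P1:I, P2:I | bus: none
[11] P0: store L1 := 44 | P0:M(44), P1:I, P2:I | bus: BusUpgr,Flush
[12] P0: store L3 := 27 | P0:M(27), P1:I, P2:I | bus: none
[13] P0: load  L2 | P0:S(30), P1:I, P2:S(30) | bus: BusRd
[14] P0: store L0 := 26 | P0:M(26), P1:I, P2:I | bus: BusRdX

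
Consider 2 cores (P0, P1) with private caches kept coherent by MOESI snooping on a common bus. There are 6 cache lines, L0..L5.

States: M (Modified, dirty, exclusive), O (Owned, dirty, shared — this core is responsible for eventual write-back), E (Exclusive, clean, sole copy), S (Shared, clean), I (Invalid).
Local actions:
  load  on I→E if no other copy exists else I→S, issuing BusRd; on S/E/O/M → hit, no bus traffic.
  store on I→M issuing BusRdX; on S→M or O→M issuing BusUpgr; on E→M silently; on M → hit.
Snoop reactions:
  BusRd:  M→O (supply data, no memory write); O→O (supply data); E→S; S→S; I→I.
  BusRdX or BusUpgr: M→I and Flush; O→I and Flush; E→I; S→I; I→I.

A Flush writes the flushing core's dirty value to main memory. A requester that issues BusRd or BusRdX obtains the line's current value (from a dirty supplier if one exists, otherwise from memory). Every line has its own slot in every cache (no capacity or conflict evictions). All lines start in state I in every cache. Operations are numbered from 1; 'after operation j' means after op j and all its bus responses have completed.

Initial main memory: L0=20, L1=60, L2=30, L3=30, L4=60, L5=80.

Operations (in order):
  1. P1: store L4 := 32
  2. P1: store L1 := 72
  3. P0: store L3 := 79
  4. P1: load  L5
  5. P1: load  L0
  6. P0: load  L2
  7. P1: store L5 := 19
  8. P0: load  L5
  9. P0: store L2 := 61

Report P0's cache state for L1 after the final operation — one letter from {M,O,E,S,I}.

state = I

  op1 P1: store L4 := 32 → I/M on L4; bus BusRdX; mem=60
  op2 P1: store L1 := 72 → I/M on L1; bus BusRdX; mem=60
  op3 P0: store L3 := 79 → M/I on L3; bus BusRdX; mem=30
  op4 P1: load  L5 → I/E on L5; bus BusRd; mem=80
  op5 P1: load  L0 → I/E on L0; bus BusRd; mem=20
  op6 P0: load  L2 → E/I on L2; bus BusRd; mem=30
  op7 P1: store L5 := 19 → I/M on L5; bus (none); mem=80
  op8 P0: load  L5 → S/O on L5; bus BusRd; mem=80
  op9 P0: store L2 := 61 → M/I on L2; bus (none); mem=30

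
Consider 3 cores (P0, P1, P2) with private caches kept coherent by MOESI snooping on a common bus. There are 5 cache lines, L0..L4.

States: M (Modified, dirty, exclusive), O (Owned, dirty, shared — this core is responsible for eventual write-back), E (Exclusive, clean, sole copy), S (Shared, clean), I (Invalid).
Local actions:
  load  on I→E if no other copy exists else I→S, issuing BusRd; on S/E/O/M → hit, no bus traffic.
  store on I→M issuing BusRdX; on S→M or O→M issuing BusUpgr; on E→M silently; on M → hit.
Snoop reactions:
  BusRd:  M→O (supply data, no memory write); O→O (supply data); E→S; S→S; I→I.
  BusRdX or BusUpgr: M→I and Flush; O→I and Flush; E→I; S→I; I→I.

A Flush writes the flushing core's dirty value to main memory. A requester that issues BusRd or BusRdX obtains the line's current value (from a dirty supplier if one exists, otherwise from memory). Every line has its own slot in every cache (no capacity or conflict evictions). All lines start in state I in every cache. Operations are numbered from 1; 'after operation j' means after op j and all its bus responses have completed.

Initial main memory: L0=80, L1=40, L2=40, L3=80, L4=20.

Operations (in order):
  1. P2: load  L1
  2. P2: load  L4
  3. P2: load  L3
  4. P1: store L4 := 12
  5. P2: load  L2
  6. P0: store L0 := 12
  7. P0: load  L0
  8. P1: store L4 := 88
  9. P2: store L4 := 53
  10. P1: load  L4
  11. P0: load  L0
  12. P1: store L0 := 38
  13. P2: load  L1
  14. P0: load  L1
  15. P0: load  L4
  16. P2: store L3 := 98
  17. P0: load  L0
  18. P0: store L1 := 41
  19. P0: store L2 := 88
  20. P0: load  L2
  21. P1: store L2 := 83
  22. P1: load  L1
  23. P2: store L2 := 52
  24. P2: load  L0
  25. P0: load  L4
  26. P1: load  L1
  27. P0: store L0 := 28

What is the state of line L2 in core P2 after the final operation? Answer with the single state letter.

  op1 P2: load  L1 → I/I/E on L1; bus BusRd; mem=40
  op2 P2: load  L4 → I/I/E on L4; bus BusRd; mem=20
  op3 P2: load  L3 → I/I/E on L3; bus BusRd; mem=80
  op4 P1: store L4 := 12 → I/M/I on L4; bus BusRdX; mem=20
  op5 P2: load  L2 → I/I/E on L2; bus BusRd; mem=40
  op6 P0: store L0 := 12 → M/I/I on L0; bus BusRdX; mem=80
  op7 P0: load  L0 → M/I/I on L0; bus (none); mem=80
  op8 P1: store L4 := 88 → I/M/I on L4; bus (none); mem=20
  op9 P2: store L4 := 53 → I/I/M on L4; bus BusRdX Flush; mem=88
  op10 P1: load  L4 → I/S/O on L4; bus BusRd; mem=88
  op11 P0: load  L0 → M/I/I on L0; bus (none); mem=80
  op12 P1: store L0 := 38 → I/M/I on L0; bus BusRdX Flush; mem=12
  op13 P2: load  L1 → I/I/E on L1; bus (none); mem=40
  op14 P0: load  L1 → S/I/S on L1; bus BusRd; mem=40
  op15 P0: load  L4 → S/S/O on L4; bus BusRd; mem=88
  op16 P2: store L3 := 98 → I/I/M on L3; bus (none); mem=80
  op17 P0: load  L0 → S/O/I on L0; bus BusRd; mem=12
  op18 P0: store L1 := 41 → M/I/I on L1; bus BusUpgr; mem=40
  op19 P0: store L2 := 88 → M/I/I on L2; bus BusRdX; mem=40
  op20 P0: load  L2 → M/I/I on L2; bus (none); mem=40
  op21 P1: store L2 := 83 → I/M/I on L2; bus BusRdX Flush; mem=88
  op22 P1: load  L1 → O/S/I on L1; bus BusRd; mem=40
  op23 P2: store L2 := 52 → I/I/M on L2; bus BusRdX Flush; mem=83
  op24 P2: load  L0 → S/O/S on L0; bus BusRd; mem=12
  op25 P0: load  L4 → S/S/O on L4; bus (none); mem=88
  op26 P1: load  L1 → O/S/I on L1; bus (none); mem=40
  op27 P0: store L0 := 28 → M/I/I on L0; bus BusUpgr Flush; mem=38

state = M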